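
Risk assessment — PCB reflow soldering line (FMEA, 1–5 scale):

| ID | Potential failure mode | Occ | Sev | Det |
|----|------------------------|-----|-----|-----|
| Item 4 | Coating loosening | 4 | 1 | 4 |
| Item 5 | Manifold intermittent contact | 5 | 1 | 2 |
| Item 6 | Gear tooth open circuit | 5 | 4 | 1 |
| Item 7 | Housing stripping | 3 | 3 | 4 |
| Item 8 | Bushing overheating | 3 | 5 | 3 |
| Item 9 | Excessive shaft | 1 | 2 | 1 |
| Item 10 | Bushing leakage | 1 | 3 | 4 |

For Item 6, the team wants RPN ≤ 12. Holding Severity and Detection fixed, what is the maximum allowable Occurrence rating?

3

Item 6: S=4, O=5, D=1 → current RPN = 20.
Fixed product = 4. Need 4 × O ≤ 12, so O ≤ 12/4 = 3.00.
Maximum integer Occurrence rating = 3 (gives RPN 12; O=4 would give 16 > 12).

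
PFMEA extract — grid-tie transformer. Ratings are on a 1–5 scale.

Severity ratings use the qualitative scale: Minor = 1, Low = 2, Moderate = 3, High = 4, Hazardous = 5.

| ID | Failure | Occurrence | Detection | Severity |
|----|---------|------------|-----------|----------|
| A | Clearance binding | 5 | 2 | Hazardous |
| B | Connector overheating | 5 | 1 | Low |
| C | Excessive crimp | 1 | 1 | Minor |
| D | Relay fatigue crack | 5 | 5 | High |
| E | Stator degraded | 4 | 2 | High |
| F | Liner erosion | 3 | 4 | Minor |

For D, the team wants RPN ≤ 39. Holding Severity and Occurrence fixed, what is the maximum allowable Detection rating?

1

D: S=4, O=5, D=5 → current RPN = 100.
Fixed product = 20. Need 20 × D ≤ 39, so D ≤ 39/20 = 1.95.
Maximum integer Detection rating = 1 (gives RPN 20; D=2 would give 40 > 39).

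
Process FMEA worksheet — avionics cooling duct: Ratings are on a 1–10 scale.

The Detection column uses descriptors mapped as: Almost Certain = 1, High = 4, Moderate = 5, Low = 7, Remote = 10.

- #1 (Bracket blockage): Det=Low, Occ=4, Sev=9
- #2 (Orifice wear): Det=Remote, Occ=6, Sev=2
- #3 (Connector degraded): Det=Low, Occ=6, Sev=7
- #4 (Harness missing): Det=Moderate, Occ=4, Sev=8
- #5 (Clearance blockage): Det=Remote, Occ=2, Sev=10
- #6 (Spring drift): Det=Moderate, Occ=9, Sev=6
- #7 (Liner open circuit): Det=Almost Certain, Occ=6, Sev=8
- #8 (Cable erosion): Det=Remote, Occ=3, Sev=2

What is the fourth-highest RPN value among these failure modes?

200

RPN = Severity × Occurrence × Detection:
  #1: 9 × 4 × 7 = 252
  #2: 2 × 6 × 10 = 120
  #3: 7 × 6 × 7 = 294
  #4: 8 × 4 × 5 = 160
  #5: 10 × 2 × 10 = 200
  #6: 6 × 9 × 5 = 270
  #7: 8 × 6 × 1 = 48
  #8: 2 × 3 × 10 = 60
Sorted descending: 294, 270, 252, 200, 160, 120, 60, 48.
The fourth-highest RPN is 200 (#5).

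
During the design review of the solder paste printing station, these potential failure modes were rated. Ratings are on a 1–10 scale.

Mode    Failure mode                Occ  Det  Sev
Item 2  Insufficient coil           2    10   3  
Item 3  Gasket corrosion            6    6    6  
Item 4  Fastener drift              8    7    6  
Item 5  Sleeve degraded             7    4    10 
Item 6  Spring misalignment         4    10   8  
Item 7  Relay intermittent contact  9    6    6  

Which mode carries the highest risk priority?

Item 4

RPN = Severity × Occurrence × Detection:
  Item 2: 3 × 2 × 10 = 60
  Item 3: 6 × 6 × 6 = 216
  Item 4: 6 × 8 × 7 = 336
  Item 5: 10 × 7 × 4 = 280
  Item 6: 8 × 4 × 10 = 320
  Item 7: 6 × 9 × 6 = 324
Highest RPN is 336 → Item 4.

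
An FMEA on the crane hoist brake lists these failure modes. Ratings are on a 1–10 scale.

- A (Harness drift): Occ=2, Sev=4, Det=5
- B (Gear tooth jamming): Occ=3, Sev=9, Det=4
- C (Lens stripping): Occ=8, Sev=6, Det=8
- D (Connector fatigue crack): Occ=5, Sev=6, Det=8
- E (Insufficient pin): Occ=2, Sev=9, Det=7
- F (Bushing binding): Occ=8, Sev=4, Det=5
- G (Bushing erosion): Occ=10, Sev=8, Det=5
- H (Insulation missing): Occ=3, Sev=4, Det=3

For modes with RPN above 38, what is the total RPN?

RPN = Severity × Occurrence × Detection:
  A: 4 × 2 × 5 = 40
  B: 9 × 3 × 4 = 108
  C: 6 × 8 × 8 = 384
  D: 6 × 5 × 8 = 240
  E: 9 × 2 × 7 = 126
  F: 4 × 8 × 5 = 160
  G: 8 × 10 × 5 = 400
  H: 4 × 3 × 3 = 36
RPN > 38: A (40), B (108), C (384), D (240), E (126), F (160), G (400).
Sum: 40 + 108 + 384 + 240 + 126 + 160 + 400 = 1458.

1458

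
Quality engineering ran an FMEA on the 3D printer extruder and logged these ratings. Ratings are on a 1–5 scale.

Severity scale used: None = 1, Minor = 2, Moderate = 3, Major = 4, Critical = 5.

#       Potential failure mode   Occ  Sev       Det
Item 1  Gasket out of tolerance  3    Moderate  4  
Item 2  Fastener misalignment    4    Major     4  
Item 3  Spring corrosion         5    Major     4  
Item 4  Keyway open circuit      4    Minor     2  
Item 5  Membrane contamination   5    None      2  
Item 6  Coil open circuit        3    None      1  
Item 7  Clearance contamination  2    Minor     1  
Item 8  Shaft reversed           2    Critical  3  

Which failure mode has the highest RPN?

Item 3

RPN = Severity × Occurrence × Detection:
  Item 1: 3 × 3 × 4 = 36
  Item 2: 4 × 4 × 4 = 64
  Item 3: 4 × 5 × 4 = 80
  Item 4: 2 × 4 × 2 = 16
  Item 5: 1 × 5 × 2 = 10
  Item 6: 1 × 3 × 1 = 3
  Item 7: 2 × 2 × 1 = 4
  Item 8: 5 × 2 × 3 = 30
Highest RPN is 80 → Item 3.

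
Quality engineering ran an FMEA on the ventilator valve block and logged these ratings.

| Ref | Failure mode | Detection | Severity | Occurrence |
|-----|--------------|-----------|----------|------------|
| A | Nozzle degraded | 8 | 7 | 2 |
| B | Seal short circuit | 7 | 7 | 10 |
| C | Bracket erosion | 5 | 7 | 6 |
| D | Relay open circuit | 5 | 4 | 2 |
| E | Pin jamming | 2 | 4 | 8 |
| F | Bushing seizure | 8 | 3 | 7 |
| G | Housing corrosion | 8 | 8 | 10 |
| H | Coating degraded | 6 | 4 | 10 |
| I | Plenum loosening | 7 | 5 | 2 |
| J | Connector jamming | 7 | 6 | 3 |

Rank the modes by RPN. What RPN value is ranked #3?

RPN = Severity × Occurrence × Detection:
  A: 7 × 2 × 8 = 112
  B: 7 × 10 × 7 = 490
  C: 7 × 6 × 5 = 210
  D: 4 × 2 × 5 = 40
  E: 4 × 8 × 2 = 64
  F: 3 × 7 × 8 = 168
  G: 8 × 10 × 8 = 640
  H: 4 × 10 × 6 = 240
  I: 5 × 2 × 7 = 70
  J: 6 × 3 × 7 = 126
Sorted descending: 640, 490, 240, 210, 168, 126, 112, 70, 64, 40.
The third-highest RPN is 240 (H).

240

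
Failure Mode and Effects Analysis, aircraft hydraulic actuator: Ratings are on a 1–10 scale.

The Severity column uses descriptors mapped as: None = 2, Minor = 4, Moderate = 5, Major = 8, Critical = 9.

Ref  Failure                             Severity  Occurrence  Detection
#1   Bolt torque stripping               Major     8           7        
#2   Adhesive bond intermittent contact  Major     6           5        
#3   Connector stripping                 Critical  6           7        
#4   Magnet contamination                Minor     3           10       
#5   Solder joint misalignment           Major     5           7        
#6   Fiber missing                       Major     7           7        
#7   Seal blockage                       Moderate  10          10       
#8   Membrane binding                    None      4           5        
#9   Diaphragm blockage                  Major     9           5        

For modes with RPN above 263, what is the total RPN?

2358

RPN = Severity × Occurrence × Detection:
  #1: 8 × 8 × 7 = 448
  #2: 8 × 6 × 5 = 240
  #3: 9 × 6 × 7 = 378
  #4: 4 × 3 × 10 = 120
  #5: 8 × 5 × 7 = 280
  #6: 8 × 7 × 7 = 392
  #7: 5 × 10 × 10 = 500
  #8: 2 × 4 × 5 = 40
  #9: 8 × 9 × 5 = 360
RPN > 263: #1 (448), #3 (378), #5 (280), #6 (392), #7 (500), #9 (360).
Sum: 448 + 378 + 280 + 392 + 500 + 360 = 2358.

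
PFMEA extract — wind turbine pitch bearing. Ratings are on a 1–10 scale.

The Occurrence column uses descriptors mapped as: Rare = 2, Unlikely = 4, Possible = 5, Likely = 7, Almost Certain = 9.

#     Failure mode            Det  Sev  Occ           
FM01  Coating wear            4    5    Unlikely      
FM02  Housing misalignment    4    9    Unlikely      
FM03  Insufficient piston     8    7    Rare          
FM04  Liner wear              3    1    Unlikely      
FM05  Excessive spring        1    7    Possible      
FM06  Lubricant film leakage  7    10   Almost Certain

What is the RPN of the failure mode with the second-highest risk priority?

RPN = Severity × Occurrence × Detection:
  FM01: 5 × 4 × 4 = 80
  FM02: 9 × 4 × 4 = 144
  FM03: 7 × 2 × 8 = 112
  FM04: 1 × 4 × 3 = 12
  FM05: 7 × 5 × 1 = 35
  FM06: 10 × 9 × 7 = 630
Sorted descending: 630, 144, 112, 80, 35, 12.
The second-highest RPN is 144 (FM02).

144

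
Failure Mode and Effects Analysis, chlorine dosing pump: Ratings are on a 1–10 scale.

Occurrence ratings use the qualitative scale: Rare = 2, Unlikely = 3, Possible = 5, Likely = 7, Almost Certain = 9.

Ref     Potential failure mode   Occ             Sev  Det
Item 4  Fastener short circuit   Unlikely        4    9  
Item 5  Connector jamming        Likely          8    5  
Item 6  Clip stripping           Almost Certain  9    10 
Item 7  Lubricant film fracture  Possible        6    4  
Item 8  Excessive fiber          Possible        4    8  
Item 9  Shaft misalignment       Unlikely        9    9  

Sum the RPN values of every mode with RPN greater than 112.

1613

RPN = Severity × Occurrence × Detection:
  Item 4: 4 × 3 × 9 = 108
  Item 5: 8 × 7 × 5 = 280
  Item 6: 9 × 9 × 10 = 810
  Item 7: 6 × 5 × 4 = 120
  Item 8: 4 × 5 × 8 = 160
  Item 9: 9 × 3 × 9 = 243
RPN > 112: Item 5 (280), Item 6 (810), Item 7 (120), Item 8 (160), Item 9 (243).
Sum: 280 + 810 + 120 + 160 + 243 = 1613.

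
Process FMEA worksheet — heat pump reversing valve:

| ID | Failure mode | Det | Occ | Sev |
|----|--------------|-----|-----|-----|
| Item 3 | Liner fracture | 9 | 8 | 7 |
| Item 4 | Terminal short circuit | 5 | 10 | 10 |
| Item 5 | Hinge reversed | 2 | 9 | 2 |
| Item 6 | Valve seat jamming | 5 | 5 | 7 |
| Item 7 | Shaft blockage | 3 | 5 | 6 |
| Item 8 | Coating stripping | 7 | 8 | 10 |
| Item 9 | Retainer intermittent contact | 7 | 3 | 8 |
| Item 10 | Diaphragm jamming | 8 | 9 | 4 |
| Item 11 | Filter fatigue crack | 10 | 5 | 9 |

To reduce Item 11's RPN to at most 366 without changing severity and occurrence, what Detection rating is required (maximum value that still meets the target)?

8

Item 11: S=9, O=5, D=10 → current RPN = 450.
Fixed product = 45. Need 45 × D ≤ 366, so D ≤ 366/45 = 8.13.
Maximum integer Detection rating = 8 (gives RPN 360; D=9 would give 405 > 366).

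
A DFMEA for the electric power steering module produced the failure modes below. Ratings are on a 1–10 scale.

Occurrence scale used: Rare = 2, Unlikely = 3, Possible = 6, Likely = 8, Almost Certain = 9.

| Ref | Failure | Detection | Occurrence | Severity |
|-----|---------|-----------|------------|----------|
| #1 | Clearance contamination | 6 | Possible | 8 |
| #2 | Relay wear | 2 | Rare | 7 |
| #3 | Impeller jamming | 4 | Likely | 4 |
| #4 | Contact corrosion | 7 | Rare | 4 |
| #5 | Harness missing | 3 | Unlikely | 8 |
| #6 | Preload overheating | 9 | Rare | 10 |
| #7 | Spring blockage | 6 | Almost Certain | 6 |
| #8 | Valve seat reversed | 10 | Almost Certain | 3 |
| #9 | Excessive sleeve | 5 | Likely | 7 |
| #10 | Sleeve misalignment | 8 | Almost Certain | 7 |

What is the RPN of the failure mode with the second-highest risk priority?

RPN = Severity × Occurrence × Detection:
  #1: 8 × 6 × 6 = 288
  #2: 7 × 2 × 2 = 28
  #3: 4 × 8 × 4 = 128
  #4: 4 × 2 × 7 = 56
  #5: 8 × 3 × 3 = 72
  #6: 10 × 2 × 9 = 180
  #7: 6 × 9 × 6 = 324
  #8: 3 × 9 × 10 = 270
  #9: 7 × 8 × 5 = 280
  #10: 7 × 9 × 8 = 504
Sorted descending: 504, 324, 288, 280, 270, 180, 128, 72, 56, 28.
The second-highest RPN is 324 (#7).

324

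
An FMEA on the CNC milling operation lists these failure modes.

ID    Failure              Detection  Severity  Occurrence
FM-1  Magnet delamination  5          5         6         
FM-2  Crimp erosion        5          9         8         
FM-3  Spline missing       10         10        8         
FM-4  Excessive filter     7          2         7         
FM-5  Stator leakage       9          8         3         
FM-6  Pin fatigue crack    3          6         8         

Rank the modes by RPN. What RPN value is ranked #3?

216

RPN = Severity × Occurrence × Detection:
  FM-1: 5 × 6 × 5 = 150
  FM-2: 9 × 8 × 5 = 360
  FM-3: 10 × 8 × 10 = 800
  FM-4: 2 × 7 × 7 = 98
  FM-5: 8 × 3 × 9 = 216
  FM-6: 6 × 8 × 3 = 144
Sorted descending: 800, 360, 216, 150, 144, 98.
The third-highest RPN is 216 (FM-5).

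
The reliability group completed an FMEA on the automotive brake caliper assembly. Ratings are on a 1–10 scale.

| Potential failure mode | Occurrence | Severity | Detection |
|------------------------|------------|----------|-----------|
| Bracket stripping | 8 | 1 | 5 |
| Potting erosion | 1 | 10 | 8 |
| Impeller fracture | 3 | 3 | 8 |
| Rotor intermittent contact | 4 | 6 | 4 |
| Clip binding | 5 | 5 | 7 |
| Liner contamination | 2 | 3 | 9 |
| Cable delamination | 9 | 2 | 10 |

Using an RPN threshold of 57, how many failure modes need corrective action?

5

RPN = Severity × Occurrence × Detection:
  Bracket stripping: 1 × 8 × 5 = 40
  Potting erosion: 10 × 1 × 8 = 80
  Impeller fracture: 3 × 3 × 8 = 72
  Rotor intermittent contact: 6 × 4 × 4 = 96
  Clip binding: 5 × 5 × 7 = 175
  Liner contamination: 3 × 2 × 9 = 54
  Cable delamination: 2 × 9 × 10 = 180
Modes with RPN ≥ 57: Potting erosion (80), Impeller fracture (72), Rotor intermittent contact (96), Clip binding (175), Cable delamination (180) → 5.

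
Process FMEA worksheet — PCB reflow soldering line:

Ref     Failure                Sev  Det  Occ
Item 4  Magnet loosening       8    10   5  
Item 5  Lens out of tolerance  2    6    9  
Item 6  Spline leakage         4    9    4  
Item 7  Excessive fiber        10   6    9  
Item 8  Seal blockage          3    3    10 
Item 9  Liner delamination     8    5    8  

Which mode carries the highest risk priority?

Item 7

RPN = Severity × Occurrence × Detection:
  Item 4: 8 × 5 × 10 = 400
  Item 5: 2 × 9 × 6 = 108
  Item 6: 4 × 4 × 9 = 144
  Item 7: 10 × 9 × 6 = 540
  Item 8: 3 × 10 × 3 = 90
  Item 9: 8 × 8 × 5 = 320
Highest RPN is 540 → Item 7.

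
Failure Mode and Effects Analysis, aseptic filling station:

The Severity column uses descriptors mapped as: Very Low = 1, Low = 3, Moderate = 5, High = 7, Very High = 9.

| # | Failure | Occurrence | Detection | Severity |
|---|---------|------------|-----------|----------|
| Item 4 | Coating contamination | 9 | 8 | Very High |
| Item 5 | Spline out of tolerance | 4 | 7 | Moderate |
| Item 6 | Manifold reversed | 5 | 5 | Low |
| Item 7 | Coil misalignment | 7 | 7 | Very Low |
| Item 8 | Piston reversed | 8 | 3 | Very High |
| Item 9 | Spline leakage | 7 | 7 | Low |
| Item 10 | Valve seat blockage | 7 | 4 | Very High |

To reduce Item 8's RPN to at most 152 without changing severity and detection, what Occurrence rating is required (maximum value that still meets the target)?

Item 8: S=9, O=8, D=3 → current RPN = 216.
Fixed product = 27. Need 27 × O ≤ 152, so O ≤ 152/27 = 5.63.
Maximum integer Occurrence rating = 5 (gives RPN 135; O=6 would give 162 > 152).

5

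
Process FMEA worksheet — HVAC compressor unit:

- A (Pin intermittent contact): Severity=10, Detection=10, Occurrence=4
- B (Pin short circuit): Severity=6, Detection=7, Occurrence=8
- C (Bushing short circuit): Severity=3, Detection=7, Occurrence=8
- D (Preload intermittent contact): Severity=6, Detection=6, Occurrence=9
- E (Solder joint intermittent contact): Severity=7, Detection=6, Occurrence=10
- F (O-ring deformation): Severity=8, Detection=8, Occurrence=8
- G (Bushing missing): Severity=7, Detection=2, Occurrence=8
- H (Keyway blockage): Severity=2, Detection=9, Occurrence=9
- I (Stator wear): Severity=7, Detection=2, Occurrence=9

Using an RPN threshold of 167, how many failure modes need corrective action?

RPN = Severity × Occurrence × Detection:
  A: 10 × 4 × 10 = 400
  B: 6 × 8 × 7 = 336
  C: 3 × 8 × 7 = 168
  D: 6 × 9 × 6 = 324
  E: 7 × 10 × 6 = 420
  F: 8 × 8 × 8 = 512
  G: 7 × 8 × 2 = 112
  H: 2 × 9 × 9 = 162
  I: 7 × 9 × 2 = 126
Modes with RPN ≥ 167: A (400), B (336), C (168), D (324), E (420), F (512) → 6.

6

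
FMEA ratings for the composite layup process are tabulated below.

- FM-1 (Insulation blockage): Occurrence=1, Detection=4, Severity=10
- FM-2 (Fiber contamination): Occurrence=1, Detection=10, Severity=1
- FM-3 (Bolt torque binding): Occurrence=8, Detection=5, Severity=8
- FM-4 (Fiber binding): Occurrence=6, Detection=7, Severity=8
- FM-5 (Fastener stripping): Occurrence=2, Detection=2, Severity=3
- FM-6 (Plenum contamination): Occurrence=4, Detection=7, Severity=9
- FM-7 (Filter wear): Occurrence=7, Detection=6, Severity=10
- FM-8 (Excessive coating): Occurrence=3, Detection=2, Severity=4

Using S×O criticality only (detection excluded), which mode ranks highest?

Criticality = Severity × Occurrence:
  FM-1: 10 × 1 = 10
  FM-2: 1 × 1 = 1
  FM-3: 8 × 8 = 64
  FM-4: 8 × 6 = 48
  FM-5: 3 × 2 = 6
  FM-6: 9 × 4 = 36
  FM-7: 10 × 7 = 70
  FM-8: 4 × 3 = 12
Highest criticality is 70 → FM-7.

FM-7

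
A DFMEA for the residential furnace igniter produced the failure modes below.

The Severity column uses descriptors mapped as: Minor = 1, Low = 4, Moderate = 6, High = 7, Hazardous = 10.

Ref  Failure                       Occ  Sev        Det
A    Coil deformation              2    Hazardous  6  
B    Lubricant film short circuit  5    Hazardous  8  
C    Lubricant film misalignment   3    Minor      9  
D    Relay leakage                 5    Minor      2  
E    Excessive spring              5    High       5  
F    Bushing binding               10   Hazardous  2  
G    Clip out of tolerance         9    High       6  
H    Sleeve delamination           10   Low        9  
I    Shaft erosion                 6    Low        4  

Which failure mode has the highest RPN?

RPN = Severity × Occurrence × Detection:
  A: 10 × 2 × 6 = 120
  B: 10 × 5 × 8 = 400
  C: 1 × 3 × 9 = 27
  D: 1 × 5 × 2 = 10
  E: 7 × 5 × 5 = 175
  F: 10 × 10 × 2 = 200
  G: 7 × 9 × 6 = 378
  H: 4 × 10 × 9 = 360
  I: 4 × 6 × 4 = 96
Highest RPN is 400 → B.

B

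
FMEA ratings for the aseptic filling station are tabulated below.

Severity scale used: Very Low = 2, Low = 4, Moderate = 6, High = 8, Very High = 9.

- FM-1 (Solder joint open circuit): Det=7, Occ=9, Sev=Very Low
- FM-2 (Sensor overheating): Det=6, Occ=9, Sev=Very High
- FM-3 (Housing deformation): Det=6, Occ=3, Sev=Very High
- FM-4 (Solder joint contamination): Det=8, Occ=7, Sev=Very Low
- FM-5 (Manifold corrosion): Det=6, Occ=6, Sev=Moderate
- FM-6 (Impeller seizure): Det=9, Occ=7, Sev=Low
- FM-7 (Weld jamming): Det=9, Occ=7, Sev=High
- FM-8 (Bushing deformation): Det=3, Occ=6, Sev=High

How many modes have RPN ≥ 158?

5

RPN = Severity × Occurrence × Detection:
  FM-1: 2 × 9 × 7 = 126
  FM-2: 9 × 9 × 6 = 486
  FM-3: 9 × 3 × 6 = 162
  FM-4: 2 × 7 × 8 = 112
  FM-5: 6 × 6 × 6 = 216
  FM-6: 4 × 7 × 9 = 252
  FM-7: 8 × 7 × 9 = 504
  FM-8: 8 × 6 × 3 = 144
Modes with RPN ≥ 158: FM-2 (486), FM-3 (162), FM-5 (216), FM-6 (252), FM-7 (504) → 5.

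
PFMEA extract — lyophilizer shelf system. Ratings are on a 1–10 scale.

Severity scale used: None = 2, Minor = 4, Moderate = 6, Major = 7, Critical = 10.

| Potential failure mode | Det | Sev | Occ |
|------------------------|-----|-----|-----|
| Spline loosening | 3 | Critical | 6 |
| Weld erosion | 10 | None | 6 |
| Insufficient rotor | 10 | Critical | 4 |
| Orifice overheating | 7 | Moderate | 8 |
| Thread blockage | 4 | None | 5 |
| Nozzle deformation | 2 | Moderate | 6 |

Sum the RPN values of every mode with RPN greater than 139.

916

RPN = Severity × Occurrence × Detection:
  Spline loosening: 10 × 6 × 3 = 180
  Weld erosion: 2 × 6 × 10 = 120
  Insufficient rotor: 10 × 4 × 10 = 400
  Orifice overheating: 6 × 8 × 7 = 336
  Thread blockage: 2 × 5 × 4 = 40
  Nozzle deformation: 6 × 6 × 2 = 72
RPN > 139: Spline loosening (180), Insufficient rotor (400), Orifice overheating (336).
Sum: 180 + 400 + 336 = 916.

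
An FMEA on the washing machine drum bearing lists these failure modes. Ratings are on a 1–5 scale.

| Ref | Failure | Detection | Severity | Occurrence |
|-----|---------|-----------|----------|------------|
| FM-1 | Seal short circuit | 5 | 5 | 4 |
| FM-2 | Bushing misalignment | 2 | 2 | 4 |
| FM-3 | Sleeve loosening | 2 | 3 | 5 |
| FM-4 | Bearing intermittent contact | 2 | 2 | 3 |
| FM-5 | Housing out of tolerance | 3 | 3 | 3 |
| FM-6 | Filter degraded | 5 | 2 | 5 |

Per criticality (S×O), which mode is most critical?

Criticality = Severity × Occurrence:
  FM-1: 5 × 4 = 20
  FM-2: 2 × 4 = 8
  FM-3: 3 × 5 = 15
  FM-4: 2 × 3 = 6
  FM-5: 3 × 3 = 9
  FM-6: 2 × 5 = 10
Highest criticality is 20 → FM-1.

FM-1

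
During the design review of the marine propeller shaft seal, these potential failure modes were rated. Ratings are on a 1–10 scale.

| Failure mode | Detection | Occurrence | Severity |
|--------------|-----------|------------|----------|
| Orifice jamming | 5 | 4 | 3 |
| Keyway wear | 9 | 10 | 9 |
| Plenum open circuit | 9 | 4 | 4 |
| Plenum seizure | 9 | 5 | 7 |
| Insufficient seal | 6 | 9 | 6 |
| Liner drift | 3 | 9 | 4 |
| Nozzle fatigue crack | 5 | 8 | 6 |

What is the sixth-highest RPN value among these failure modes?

RPN = Severity × Occurrence × Detection:
  Orifice jamming: 3 × 4 × 5 = 60
  Keyway wear: 9 × 10 × 9 = 810
  Plenum open circuit: 4 × 4 × 9 = 144
  Plenum seizure: 7 × 5 × 9 = 315
  Insufficient seal: 6 × 9 × 6 = 324
  Liner drift: 4 × 9 × 3 = 108
  Nozzle fatigue crack: 6 × 8 × 5 = 240
Sorted descending: 810, 324, 315, 240, 144, 108, 60.
The sixth-highest RPN is 108 (Liner drift).

108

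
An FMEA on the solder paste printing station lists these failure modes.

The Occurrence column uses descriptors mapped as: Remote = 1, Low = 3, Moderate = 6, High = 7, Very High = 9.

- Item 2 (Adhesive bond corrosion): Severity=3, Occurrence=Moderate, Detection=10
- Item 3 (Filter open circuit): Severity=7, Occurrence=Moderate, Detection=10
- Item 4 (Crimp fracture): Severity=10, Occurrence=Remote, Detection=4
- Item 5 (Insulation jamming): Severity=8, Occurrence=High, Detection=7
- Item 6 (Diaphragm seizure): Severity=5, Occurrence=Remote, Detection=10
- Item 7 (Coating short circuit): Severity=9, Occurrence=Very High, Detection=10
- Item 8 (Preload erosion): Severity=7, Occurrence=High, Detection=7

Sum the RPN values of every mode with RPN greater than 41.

2195

RPN = Severity × Occurrence × Detection:
  Item 2: 3 × 6 × 10 = 180
  Item 3: 7 × 6 × 10 = 420
  Item 4: 10 × 1 × 4 = 40
  Item 5: 8 × 7 × 7 = 392
  Item 6: 5 × 1 × 10 = 50
  Item 7: 9 × 9 × 10 = 810
  Item 8: 7 × 7 × 7 = 343
RPN > 41: Item 2 (180), Item 3 (420), Item 5 (392), Item 6 (50), Item 7 (810), Item 8 (343).
Sum: 180 + 420 + 392 + 50 + 810 + 343 = 2195.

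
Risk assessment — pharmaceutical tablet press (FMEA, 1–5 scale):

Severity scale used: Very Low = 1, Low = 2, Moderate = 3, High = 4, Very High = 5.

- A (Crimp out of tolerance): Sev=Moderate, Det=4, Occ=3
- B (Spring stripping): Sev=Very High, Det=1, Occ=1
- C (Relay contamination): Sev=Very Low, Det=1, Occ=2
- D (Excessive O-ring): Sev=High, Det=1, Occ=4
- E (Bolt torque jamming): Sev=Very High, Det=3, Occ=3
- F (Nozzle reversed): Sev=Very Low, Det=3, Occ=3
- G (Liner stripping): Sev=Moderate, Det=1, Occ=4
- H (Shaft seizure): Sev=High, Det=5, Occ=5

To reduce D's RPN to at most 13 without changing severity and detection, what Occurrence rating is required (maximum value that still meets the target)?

3

D: S=4, O=4, D=1 → current RPN = 16.
Fixed product = 4. Need 4 × O ≤ 13, so O ≤ 13/4 = 3.25.
Maximum integer Occurrence rating = 3 (gives RPN 12; O=4 would give 16 > 13).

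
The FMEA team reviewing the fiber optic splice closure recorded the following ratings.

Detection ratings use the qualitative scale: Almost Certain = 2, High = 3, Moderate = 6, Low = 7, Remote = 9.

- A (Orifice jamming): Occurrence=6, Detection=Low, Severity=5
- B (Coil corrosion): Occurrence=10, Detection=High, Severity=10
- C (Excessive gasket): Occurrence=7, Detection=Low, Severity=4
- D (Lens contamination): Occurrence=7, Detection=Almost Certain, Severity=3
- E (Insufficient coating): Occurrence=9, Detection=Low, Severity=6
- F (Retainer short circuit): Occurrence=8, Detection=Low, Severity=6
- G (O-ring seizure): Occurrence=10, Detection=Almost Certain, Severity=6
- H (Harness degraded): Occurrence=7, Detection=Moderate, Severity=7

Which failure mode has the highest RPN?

E

RPN = Severity × Occurrence × Detection:
  A: 5 × 6 × 7 = 210
  B: 10 × 10 × 3 = 300
  C: 4 × 7 × 7 = 196
  D: 3 × 7 × 2 = 42
  E: 6 × 9 × 7 = 378
  F: 6 × 8 × 7 = 336
  G: 6 × 10 × 2 = 120
  H: 7 × 7 × 6 = 294
Highest RPN is 378 → E.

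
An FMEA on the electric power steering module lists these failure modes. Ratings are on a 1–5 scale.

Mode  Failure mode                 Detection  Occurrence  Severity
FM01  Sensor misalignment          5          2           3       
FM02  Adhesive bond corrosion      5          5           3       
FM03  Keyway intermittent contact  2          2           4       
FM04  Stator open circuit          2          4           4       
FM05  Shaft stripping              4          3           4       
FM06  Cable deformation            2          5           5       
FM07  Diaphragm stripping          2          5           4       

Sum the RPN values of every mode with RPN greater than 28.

RPN = Severity × Occurrence × Detection:
  FM01: 3 × 2 × 5 = 30
  FM02: 3 × 5 × 5 = 75
  FM03: 4 × 2 × 2 = 16
  FM04: 4 × 4 × 2 = 32
  FM05: 4 × 3 × 4 = 48
  FM06: 5 × 5 × 2 = 50
  FM07: 4 × 5 × 2 = 40
RPN > 28: FM01 (30), FM02 (75), FM04 (32), FM05 (48), FM06 (50), FM07 (40).
Sum: 30 + 75 + 32 + 48 + 50 + 40 = 275.

275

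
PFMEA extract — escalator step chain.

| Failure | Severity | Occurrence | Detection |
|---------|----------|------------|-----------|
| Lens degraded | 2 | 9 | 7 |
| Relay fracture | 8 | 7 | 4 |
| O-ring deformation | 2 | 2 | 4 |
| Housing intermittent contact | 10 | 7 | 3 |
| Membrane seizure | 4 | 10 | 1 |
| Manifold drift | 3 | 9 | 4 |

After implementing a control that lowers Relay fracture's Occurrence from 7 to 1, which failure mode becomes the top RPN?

Housing intermittent contact

RPN = Severity × Occurrence × Detection:
  Lens degraded: 2 × 9 × 7 = 126
  Relay fracture: 8 × 7 × 4 = 224
  O-ring deformation: 2 × 2 × 4 = 16
  Housing intermittent contact: 10 × 7 × 3 = 210
  Membrane seizure: 4 × 10 × 1 = 40
  Manifold drift: 3 × 9 × 4 = 108
After action: Relay fracture → 8 × 1 × 4 = 32.
Revised RPNs: Housing intermittent contact=210, Lens degraded=126, Manifold drift=108, Membrane seizure=40, Relay fracture=32, O-ring deformation=16.
Highest is now Housing intermittent contact (210).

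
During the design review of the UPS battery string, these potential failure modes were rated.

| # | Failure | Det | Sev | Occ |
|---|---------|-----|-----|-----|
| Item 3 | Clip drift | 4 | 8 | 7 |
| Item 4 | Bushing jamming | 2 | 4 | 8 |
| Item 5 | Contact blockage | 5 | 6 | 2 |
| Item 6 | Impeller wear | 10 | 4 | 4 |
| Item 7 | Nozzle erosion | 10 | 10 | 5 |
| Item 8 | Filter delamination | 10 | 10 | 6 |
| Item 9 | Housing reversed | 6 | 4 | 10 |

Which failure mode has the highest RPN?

Item 8

RPN = Severity × Occurrence × Detection:
  Item 3: 8 × 7 × 4 = 224
  Item 4: 4 × 8 × 2 = 64
  Item 5: 6 × 2 × 5 = 60
  Item 6: 4 × 4 × 10 = 160
  Item 7: 10 × 5 × 10 = 500
  Item 8: 10 × 6 × 10 = 600
  Item 9: 4 × 10 × 6 = 240
Highest RPN is 600 → Item 8.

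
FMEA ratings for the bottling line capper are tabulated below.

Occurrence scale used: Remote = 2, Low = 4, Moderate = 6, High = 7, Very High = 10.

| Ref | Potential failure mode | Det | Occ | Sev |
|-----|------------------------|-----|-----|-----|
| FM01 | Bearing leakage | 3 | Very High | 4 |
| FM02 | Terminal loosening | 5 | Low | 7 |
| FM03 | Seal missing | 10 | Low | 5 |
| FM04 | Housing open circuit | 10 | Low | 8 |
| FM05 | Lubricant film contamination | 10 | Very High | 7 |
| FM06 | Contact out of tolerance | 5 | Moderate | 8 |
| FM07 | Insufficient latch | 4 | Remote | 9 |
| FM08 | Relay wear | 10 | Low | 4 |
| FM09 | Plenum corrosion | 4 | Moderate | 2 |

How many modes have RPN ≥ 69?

8

RPN = Severity × Occurrence × Detection:
  FM01: 4 × 10 × 3 = 120
  FM02: 7 × 4 × 5 = 140
  FM03: 5 × 4 × 10 = 200
  FM04: 8 × 4 × 10 = 320
  FM05: 7 × 10 × 10 = 700
  FM06: 8 × 6 × 5 = 240
  FM07: 9 × 2 × 4 = 72
  FM08: 4 × 4 × 10 = 160
  FM09: 2 × 6 × 4 = 48
Modes with RPN ≥ 69: FM01 (120), FM02 (140), FM03 (200), FM04 (320), FM05 (700), FM06 (240), FM07 (72), FM08 (160) → 8.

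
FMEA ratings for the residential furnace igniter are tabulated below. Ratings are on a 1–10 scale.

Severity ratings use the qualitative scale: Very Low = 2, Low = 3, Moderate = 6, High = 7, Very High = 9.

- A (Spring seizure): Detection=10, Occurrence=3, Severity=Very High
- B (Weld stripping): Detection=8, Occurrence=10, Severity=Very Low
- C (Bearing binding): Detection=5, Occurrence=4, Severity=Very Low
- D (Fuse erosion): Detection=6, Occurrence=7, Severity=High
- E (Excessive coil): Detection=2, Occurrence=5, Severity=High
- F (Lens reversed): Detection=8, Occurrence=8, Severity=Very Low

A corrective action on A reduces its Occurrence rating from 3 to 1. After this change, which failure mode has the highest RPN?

D

RPN = Severity × Occurrence × Detection:
  A: 9 × 3 × 10 = 270
  B: 2 × 10 × 8 = 160
  C: 2 × 4 × 5 = 40
  D: 7 × 7 × 6 = 294
  E: 7 × 5 × 2 = 70
  F: 2 × 8 × 8 = 128
After action: A → 9 × 1 × 10 = 90.
Revised RPNs: D=294, B=160, F=128, A=90, E=70, C=40.
Highest is now D (294).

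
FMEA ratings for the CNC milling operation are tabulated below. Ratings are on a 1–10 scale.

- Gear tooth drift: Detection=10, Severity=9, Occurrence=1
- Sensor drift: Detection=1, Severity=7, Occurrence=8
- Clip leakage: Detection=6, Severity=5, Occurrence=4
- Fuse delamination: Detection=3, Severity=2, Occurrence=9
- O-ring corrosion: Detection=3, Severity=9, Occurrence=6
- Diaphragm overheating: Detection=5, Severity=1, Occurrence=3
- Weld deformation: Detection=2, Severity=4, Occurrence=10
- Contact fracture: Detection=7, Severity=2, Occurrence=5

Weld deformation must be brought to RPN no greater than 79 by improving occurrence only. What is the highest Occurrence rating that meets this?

Weld deformation: S=4, O=10, D=2 → current RPN = 80.
Fixed product = 8. Need 8 × O ≤ 79, so O ≤ 79/8 = 9.88.
Maximum integer Occurrence rating = 9 (gives RPN 72; O=10 would give 80 > 79).

9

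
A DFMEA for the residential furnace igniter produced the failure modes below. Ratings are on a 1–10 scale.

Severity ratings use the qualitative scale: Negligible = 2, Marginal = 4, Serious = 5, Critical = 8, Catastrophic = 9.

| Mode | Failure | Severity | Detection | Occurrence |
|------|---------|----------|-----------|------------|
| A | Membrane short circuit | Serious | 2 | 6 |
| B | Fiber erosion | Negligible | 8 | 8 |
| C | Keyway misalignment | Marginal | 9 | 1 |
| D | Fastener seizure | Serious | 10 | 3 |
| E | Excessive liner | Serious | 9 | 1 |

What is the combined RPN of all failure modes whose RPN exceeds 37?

383

RPN = Severity × Occurrence × Detection:
  A: 5 × 6 × 2 = 60
  B: 2 × 8 × 8 = 128
  C: 4 × 1 × 9 = 36
  D: 5 × 3 × 10 = 150
  E: 5 × 1 × 9 = 45
RPN > 37: A (60), B (128), D (150), E (45).
Sum: 60 + 128 + 150 + 45 = 383.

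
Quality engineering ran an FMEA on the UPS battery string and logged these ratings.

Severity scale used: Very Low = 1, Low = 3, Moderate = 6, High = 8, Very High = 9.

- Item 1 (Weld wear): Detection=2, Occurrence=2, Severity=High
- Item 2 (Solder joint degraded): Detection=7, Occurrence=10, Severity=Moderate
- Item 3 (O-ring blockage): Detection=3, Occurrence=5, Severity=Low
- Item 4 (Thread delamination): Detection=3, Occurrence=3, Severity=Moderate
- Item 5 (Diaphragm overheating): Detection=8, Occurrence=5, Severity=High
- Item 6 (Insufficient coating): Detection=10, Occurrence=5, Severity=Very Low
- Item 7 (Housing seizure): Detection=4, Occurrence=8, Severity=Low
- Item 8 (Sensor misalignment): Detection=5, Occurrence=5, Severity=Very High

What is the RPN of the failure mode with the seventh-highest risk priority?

RPN = Severity × Occurrence × Detection:
  Item 1: 8 × 2 × 2 = 32
  Item 2: 6 × 10 × 7 = 420
  Item 3: 3 × 5 × 3 = 45
  Item 4: 6 × 3 × 3 = 54
  Item 5: 8 × 5 × 8 = 320
  Item 6: 1 × 5 × 10 = 50
  Item 7: 3 × 8 × 4 = 96
  Item 8: 9 × 5 × 5 = 225
Sorted descending: 420, 320, 225, 96, 54, 50, 45, 32.
The seventh-highest RPN is 45 (Item 3).

45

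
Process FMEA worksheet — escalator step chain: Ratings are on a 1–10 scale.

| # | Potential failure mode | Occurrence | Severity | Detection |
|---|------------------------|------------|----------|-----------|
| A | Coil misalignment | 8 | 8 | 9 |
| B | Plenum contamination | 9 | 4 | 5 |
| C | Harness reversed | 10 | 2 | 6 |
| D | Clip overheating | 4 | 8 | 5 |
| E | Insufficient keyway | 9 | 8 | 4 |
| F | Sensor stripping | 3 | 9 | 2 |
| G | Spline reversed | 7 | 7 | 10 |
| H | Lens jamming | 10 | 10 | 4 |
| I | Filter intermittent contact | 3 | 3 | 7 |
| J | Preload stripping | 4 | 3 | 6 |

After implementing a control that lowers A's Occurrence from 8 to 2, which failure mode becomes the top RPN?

G

RPN = Severity × Occurrence × Detection:
  A: 8 × 8 × 9 = 576
  B: 4 × 9 × 5 = 180
  C: 2 × 10 × 6 = 120
  D: 8 × 4 × 5 = 160
  E: 8 × 9 × 4 = 288
  F: 9 × 3 × 2 = 54
  G: 7 × 7 × 10 = 490
  H: 10 × 10 × 4 = 400
  I: 3 × 3 × 7 = 63
  J: 3 × 4 × 6 = 72
After action: A → 8 × 2 × 9 = 144.
Revised RPNs: G=490, H=400, E=288, B=180, D=160, A=144, C=120, J=72, I=63, F=54.
Highest is now G (490).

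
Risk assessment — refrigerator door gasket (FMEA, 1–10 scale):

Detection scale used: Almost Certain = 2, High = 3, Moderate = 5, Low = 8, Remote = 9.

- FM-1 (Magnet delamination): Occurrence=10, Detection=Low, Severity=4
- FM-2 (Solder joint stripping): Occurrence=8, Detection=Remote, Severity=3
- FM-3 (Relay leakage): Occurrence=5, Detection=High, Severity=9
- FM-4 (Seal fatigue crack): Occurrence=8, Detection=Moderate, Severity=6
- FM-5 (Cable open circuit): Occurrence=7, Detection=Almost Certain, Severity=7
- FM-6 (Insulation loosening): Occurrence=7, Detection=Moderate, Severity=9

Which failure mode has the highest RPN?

RPN = Severity × Occurrence × Detection:
  FM-1: 4 × 10 × 8 = 320
  FM-2: 3 × 8 × 9 = 216
  FM-3: 9 × 5 × 3 = 135
  FM-4: 6 × 8 × 5 = 240
  FM-5: 7 × 7 × 2 = 98
  FM-6: 9 × 7 × 5 = 315
Highest RPN is 320 → FM-1.

FM-1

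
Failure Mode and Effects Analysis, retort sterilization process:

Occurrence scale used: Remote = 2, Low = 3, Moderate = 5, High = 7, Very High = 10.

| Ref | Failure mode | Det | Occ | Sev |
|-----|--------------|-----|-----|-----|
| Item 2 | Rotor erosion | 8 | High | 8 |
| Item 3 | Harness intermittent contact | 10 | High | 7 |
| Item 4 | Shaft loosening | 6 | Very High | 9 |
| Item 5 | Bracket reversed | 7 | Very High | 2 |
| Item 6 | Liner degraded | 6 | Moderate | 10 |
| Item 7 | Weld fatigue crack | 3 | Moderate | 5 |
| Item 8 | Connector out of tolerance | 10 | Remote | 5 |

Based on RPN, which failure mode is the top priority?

RPN = Severity × Occurrence × Detection:
  Item 2: 8 × 7 × 8 = 448
  Item 3: 7 × 7 × 10 = 490
  Item 4: 9 × 10 × 6 = 540
  Item 5: 2 × 10 × 7 = 140
  Item 6: 10 × 5 × 6 = 300
  Item 7: 5 × 5 × 3 = 75
  Item 8: 5 × 2 × 10 = 100
Highest RPN is 540 → Item 4.

Item 4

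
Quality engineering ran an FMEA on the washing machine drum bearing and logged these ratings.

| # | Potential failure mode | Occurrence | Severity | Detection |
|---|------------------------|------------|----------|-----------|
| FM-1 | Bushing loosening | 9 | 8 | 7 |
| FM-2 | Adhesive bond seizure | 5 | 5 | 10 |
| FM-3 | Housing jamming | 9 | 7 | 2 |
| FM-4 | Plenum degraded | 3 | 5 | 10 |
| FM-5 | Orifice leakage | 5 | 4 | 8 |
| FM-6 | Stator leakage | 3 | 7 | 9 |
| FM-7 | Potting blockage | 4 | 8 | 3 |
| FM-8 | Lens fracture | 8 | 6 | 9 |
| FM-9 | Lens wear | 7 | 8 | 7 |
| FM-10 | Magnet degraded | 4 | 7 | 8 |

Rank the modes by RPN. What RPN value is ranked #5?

224

RPN = Severity × Occurrence × Detection:
  FM-1: 8 × 9 × 7 = 504
  FM-2: 5 × 5 × 10 = 250
  FM-3: 7 × 9 × 2 = 126
  FM-4: 5 × 3 × 10 = 150
  FM-5: 4 × 5 × 8 = 160
  FM-6: 7 × 3 × 9 = 189
  FM-7: 8 × 4 × 3 = 96
  FM-8: 6 × 8 × 9 = 432
  FM-9: 8 × 7 × 7 = 392
  FM-10: 7 × 4 × 8 = 224
Sorted descending: 504, 432, 392, 250, 224, 189, 160, 150, 126, 96.
The fifth-highest RPN is 224 (FM-10).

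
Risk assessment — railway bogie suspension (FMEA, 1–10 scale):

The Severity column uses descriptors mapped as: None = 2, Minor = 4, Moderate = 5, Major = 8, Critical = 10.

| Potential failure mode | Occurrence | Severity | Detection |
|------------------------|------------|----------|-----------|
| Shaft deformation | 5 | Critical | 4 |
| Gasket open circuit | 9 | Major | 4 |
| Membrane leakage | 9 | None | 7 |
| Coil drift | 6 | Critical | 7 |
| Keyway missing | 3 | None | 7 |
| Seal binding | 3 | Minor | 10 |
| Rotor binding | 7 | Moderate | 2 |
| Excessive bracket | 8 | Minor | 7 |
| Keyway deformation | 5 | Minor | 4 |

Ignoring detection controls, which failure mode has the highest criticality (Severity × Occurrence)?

Criticality = Severity × Occurrence:
  Shaft deformation: 10 × 5 = 50
  Gasket open circuit: 8 × 9 = 72
  Membrane leakage: 2 × 9 = 18
  Coil drift: 10 × 6 = 60
  Keyway missing: 2 × 3 = 6
  Seal binding: 4 × 3 = 12
  Rotor binding: 5 × 7 = 35
  Excessive bracket: 4 × 8 = 32
  Keyway deformation: 4 × 5 = 20
Highest criticality is 72 → Gasket open circuit.

Gasket open circuit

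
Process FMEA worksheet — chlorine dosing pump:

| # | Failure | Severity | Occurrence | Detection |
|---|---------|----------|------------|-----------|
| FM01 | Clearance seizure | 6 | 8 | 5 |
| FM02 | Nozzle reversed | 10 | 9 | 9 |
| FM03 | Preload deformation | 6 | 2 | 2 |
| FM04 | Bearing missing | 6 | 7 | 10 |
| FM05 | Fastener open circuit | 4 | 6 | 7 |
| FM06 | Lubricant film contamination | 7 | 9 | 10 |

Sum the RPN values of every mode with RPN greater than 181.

2100

RPN = Severity × Occurrence × Detection:
  FM01: 6 × 8 × 5 = 240
  FM02: 10 × 9 × 9 = 810
  FM03: 6 × 2 × 2 = 24
  FM04: 6 × 7 × 10 = 420
  FM05: 4 × 6 × 7 = 168
  FM06: 7 × 9 × 10 = 630
RPN > 181: FM01 (240), FM02 (810), FM04 (420), FM06 (630).
Sum: 240 + 810 + 420 + 630 = 2100.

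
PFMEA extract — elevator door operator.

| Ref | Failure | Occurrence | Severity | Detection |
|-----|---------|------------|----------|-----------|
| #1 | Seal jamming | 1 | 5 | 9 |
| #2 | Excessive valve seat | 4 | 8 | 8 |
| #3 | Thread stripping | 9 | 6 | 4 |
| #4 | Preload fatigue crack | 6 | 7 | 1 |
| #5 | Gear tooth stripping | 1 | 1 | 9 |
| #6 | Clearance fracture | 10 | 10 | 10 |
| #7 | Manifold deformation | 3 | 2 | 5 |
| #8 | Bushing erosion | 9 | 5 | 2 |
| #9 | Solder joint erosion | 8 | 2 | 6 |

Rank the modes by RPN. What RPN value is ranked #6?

45

RPN = Severity × Occurrence × Detection:
  #1: 5 × 1 × 9 = 45
  #2: 8 × 4 × 8 = 256
  #3: 6 × 9 × 4 = 216
  #4: 7 × 6 × 1 = 42
  #5: 1 × 1 × 9 = 9
  #6: 10 × 10 × 10 = 1000
  #7: 2 × 3 × 5 = 30
  #8: 5 × 9 × 2 = 90
  #9: 2 × 8 × 6 = 96
Sorted descending: 1000, 256, 216, 96, 90, 45, 42, 30, 9.
The sixth-highest RPN is 45 (#1).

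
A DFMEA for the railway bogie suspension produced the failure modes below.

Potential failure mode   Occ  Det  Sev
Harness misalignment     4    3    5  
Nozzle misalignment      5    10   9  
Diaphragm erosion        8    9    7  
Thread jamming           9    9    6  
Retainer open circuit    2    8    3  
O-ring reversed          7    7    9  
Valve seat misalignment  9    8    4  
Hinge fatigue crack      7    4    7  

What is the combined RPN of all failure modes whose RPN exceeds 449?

RPN = Severity × Occurrence × Detection:
  Harness misalignment: 5 × 4 × 3 = 60
  Nozzle misalignment: 9 × 5 × 10 = 450
  Diaphragm erosion: 7 × 8 × 9 = 504
  Thread jamming: 6 × 9 × 9 = 486
  Retainer open circuit: 3 × 2 × 8 = 48
  O-ring reversed: 9 × 7 × 7 = 441
  Valve seat misalignment: 4 × 9 × 8 = 288
  Hinge fatigue crack: 7 × 7 × 4 = 196
RPN > 449: Nozzle misalignment (450), Diaphragm erosion (504), Thread jamming (486).
Sum: 450 + 504 + 486 = 1440.

1440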